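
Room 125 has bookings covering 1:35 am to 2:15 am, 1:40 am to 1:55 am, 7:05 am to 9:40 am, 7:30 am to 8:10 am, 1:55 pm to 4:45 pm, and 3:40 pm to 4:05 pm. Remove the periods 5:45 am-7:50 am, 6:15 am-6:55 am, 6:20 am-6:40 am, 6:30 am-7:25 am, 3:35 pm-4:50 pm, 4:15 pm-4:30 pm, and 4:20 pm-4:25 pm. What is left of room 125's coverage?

First set merges to 1:35 am-2:15 am, 7:05 am-9:40 am, 1:55 pm-4:45 pm.
Second set merges to 5:45 am-7:50 am, 3:35 pm-4:50 pm.
1:35 am-2:15 am: nothing removed.
7:05 am-9:40 am \ B = 7:50 am-9:40 am.
1:55 pm-4:45 pm \ B = 1:55 pm-3:35 pm.

1:35 am-2:15 am, 7:50 am-9:40 am, 1:55 pm-3:35 pm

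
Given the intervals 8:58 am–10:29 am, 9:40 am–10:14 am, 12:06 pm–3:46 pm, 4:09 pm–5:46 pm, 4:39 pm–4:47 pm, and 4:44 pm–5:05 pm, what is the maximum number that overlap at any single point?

3

At 4:44 pm, 3 of the intervals are simultaneously active.
No point has more.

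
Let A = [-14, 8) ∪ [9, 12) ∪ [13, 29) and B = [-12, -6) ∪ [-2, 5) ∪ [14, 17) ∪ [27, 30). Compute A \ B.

[-14, 8) \ B = [-14, -12), [-6, -2), [5, 8).
[9, 12): nothing removed.
[13, 29) \ B = [13, 14), [17, 27).

[-14, -12) ∪ [-6, -2) ∪ [5, 8) ∪ [9, 12) ∪ [13, 14) ∪ [17, 27)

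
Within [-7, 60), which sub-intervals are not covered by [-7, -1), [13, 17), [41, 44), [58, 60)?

[-1, 13) ∪ [17, 41) ∪ [44, 58)

Covered (merged): [-7, -1), [13, 17), [41, 44), [58, 60).
Gaps within [-7, 60): [-1, 13), [17, 41), [44, 58).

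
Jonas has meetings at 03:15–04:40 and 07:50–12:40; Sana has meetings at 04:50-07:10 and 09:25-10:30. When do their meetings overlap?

03:15–04:40: no overlap with the second set.
07:50–12:40 meets the second set on 09:25–10:30.

09:25–10:30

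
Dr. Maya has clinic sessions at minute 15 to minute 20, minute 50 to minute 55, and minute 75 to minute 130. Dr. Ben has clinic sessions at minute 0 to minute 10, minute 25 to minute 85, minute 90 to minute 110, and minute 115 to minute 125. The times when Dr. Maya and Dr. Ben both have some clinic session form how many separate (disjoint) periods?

4

A ∩ B = minute 50 to minute 55, minute 75 to minute 85, minute 90 to minute 110, minute 115 to minute 125.
That is 4 disjoint pieces.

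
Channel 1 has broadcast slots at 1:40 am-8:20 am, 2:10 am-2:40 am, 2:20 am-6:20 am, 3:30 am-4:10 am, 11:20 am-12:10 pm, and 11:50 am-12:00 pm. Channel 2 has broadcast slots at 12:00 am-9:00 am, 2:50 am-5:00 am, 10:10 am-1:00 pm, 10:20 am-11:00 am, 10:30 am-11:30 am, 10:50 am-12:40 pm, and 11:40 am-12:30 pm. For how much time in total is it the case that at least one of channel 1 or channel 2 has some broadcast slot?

Merge the first list: 1:40 am–8:20 am, 11:20 am–12:10 pm.
Merge the second list: 12:00 am–9:00 am, 10:10 am–1:00 pm.
A ∪ B = 12:00 am–9:00 am, 10:10 am–1:00 pm.
Total: 9 h + 2 h 50 min = 11 h 50 min.

11 h 50 min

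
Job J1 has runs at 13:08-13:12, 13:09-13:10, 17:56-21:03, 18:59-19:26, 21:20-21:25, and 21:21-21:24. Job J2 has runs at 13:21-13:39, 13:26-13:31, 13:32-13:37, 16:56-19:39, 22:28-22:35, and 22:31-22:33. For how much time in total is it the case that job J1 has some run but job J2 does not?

A, merged: 13:08-13:12, 17:56-21:03, 21:20-21:25.
B, merged: 13:21-13:39, 16:56-19:39, 22:28-22:35.
A \ B = 13:08-13:12, 19:39-21:03, 21:20-21:25.
Total: 4 min + 1 h 24 min + 5 min = 1 h 33 min.

1 h 33 min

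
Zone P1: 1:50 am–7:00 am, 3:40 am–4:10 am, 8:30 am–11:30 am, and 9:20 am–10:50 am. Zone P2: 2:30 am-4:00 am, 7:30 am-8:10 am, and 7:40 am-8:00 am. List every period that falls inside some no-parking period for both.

A, merged: 1:50 am-7:00 am, 8:30 am-11:30 am.
B, merged: 2:30 am-4:00 am, 7:30 am-8:10 am.
1:50 am-7:00 am meets the second set on 2:30 am-4:00 am.
8:30 am-11:30 am: no overlap with the second set.

2:30 am-4:00 am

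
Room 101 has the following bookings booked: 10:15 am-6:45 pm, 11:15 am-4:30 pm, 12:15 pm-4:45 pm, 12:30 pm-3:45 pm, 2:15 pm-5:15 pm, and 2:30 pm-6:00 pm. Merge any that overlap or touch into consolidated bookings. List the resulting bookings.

11:15 am–4:30 pm overlaps/touches 10:15 am–6:45 pm → extend to 10:15 am–6:45 pm.
12:15 pm–4:45 pm overlaps/touches 10:15 am–6:45 pm → extend to 10:15 am–6:45 pm.
12:30 pm–3:45 pm overlaps/touches 10:15 am–6:45 pm → extend to 10:15 am–6:45 pm.
2:15 pm–5:15 pm overlaps/touches 10:15 am–6:45 pm → extend to 10:15 am–6:45 pm.
2:30 pm–6:00 pm overlaps/touches 10:15 am–6:45 pm → extend to 10:15 am–6:45 pm.

10:15 am–6:45 pm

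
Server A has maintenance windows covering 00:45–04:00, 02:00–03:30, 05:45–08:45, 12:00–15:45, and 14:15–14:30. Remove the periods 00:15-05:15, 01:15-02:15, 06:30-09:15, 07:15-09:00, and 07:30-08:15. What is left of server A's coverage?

Merge the first list: 00:45–04:00, 05:45–08:45, 12:00–15:45.
Merge the second list: 00:15–05:15, 06:30–09:15.
00:45–04:00: fully covered by B → removed.
05:45–08:45 minus B → 05:45–06:30.
12:00–15:45: no B overlap → unchanged.

05:45–06:30, 12:00–15:45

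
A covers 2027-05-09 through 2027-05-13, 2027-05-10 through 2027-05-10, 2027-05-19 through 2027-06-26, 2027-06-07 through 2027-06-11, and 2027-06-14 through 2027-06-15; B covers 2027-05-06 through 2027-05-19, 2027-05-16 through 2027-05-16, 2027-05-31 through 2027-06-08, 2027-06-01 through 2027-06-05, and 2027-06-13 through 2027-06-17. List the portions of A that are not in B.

A, merged: 2027-05-09 through 2027-05-13, 2027-05-19 through 2027-06-26.
B, merged: 2027-05-06 through 2027-05-19, 2027-05-31 through 2027-06-08, 2027-06-13 through 2027-06-17.
2027-05-09 through 2027-05-13 lies entirely inside B → drops out.
2027-05-19 through 2027-06-26 with B removed leaves 2027-05-20 through 2027-05-30, 2027-06-09 through 2027-06-12, 2027-06-18 through 2027-06-26.

2027-05-20 through 2027-05-30, 2027-06-09 through 2027-06-12, 2027-06-18 through 2027-06-26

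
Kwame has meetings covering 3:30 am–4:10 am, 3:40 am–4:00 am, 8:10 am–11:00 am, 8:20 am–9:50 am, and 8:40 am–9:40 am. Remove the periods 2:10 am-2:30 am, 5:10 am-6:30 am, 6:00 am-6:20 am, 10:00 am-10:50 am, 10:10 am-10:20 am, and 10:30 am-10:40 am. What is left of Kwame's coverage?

A, merged: 3:30 am-4:10 am, 8:10 am-11:00 am.
B, merged: 2:10 am-2:30 am, 5:10 am-6:30 am, 10:00 am-10:50 am.
3:30 am-4:10 am: no B overlap → unchanged.
8:10 am-11:00 am minus B → 8:10 am-10:00 am, 10:50 am-11:00 am.

3:30 am-4:10 am, 8:10 am-10:00 am, 10:50 am-11:00 am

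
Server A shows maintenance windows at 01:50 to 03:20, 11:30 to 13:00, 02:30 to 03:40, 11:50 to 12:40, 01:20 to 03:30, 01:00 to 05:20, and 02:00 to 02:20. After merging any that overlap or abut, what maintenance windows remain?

Sort by start: 01:00–05:20, 01:20–03:30, 01:50–03:20, 02:00–02:20, 02:30–03:40, 11:30–13:00, 11:50–12:40.
01:20–03:30 overlaps/touches 01:00–05:20 → extend to 01:00–05:20.
01:50–03:20 overlaps/touches 01:00–05:20 → extend to 01:00–05:20.
02:00–02:20 overlaps/touches 01:00–05:20 → extend to 01:00–05:20.
02:30–03:40 overlaps/touches 01:00–05:20 → extend to 01:00–05:20.
11:30–13:00 is disjoint → start new block.
11:50–12:40 overlaps/touches 11:30–13:00 → extend to 11:30–13:00.

01:00–05:20, 11:30–13:00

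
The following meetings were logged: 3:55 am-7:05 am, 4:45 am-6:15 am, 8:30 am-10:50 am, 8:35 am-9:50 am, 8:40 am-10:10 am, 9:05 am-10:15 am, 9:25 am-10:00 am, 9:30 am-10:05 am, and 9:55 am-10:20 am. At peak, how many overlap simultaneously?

6

Sweep endpoints in order; track running count of active intervals.
Peak of 6 reached at 9:30 am.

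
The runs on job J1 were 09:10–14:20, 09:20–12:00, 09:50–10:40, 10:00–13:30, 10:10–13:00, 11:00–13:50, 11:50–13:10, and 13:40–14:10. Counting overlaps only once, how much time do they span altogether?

5 h 10 min

Merged: 09:10-14:20.
Length: 5 h 10 min.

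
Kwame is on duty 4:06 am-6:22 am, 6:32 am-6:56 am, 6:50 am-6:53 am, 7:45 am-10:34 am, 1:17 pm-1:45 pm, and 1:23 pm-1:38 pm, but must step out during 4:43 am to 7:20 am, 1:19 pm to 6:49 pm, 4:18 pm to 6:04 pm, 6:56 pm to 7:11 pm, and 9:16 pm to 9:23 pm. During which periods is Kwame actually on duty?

Merge the first list: 4:06 am-6:22 am, 6:32 am-6:56 am, 7:45 am-10:34 am, 1:17 pm-1:45 pm.
Merge the second list: 4:43 am-7:20 am, 1:19 pm-6:49 pm, 6:56 pm-7:11 pm, 9:16 pm-9:23 pm.
4:06 am-6:22 am \ B = 4:06 am-4:43 am.
6:32 am-6:56 am: entirely removed.
7:45 am-10:34 am: nothing removed.
1:17 pm-1:45 pm \ B = 1:17 pm-1:19 pm.

4:06 am-4:43 am, 7:45 am-10:34 am, 1:17 pm-1:19 pm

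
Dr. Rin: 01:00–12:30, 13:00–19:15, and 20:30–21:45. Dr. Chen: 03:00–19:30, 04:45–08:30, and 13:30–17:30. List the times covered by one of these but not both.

Merge the second list: 03:00–19:30.
A \ B = 01:00–03:00, 20:30–21:45.
B \ A = 12:30–13:00, 19:15–19:30.
Union of the two gives the symmetric difference.

01:00–03:00, 12:30–13:00, 19:15–19:30, 20:30–21:45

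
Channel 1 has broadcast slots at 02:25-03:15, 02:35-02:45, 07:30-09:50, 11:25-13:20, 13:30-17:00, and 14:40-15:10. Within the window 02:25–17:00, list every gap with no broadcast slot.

After merging, the occupied span is 02:25–03:15, 07:30–09:50, 11:25–13:20, 13:30–17:00.
Gaps within 02:25–17:00: 03:15–07:30, 09:50–11:25, 13:20–13:30.

03:15–07:30, 09:50–11:25, 13:20–13:30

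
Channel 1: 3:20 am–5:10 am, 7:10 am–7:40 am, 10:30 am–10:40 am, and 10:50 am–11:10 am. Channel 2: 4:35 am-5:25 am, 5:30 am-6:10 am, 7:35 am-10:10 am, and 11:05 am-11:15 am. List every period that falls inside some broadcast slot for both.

4:35 am–5:10 am, 7:35 am–7:40 am, 11:05 am–11:10 am

3:20 am–5:10 am overlaps B on 4:35 am–5:10 am.
7:10 am–7:40 am overlaps B on 7:35 am–7:40 am.
10:30 am–10:40 am falls entirely outside B.
10:50 am–11:10 am overlaps B on 11:05 am–11:10 am.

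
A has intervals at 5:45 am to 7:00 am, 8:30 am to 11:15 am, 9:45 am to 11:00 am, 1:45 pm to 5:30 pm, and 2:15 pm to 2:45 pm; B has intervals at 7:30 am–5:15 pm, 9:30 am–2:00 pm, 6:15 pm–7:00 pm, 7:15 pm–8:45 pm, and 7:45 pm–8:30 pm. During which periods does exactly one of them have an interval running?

5:45 am–7:00 am, 7:30 am–8:30 am, 11:15 am–1:45 pm, 5:15 pm–5:30 pm, 6:15 pm–7:00 pm, 7:15 pm–8:45 pm

A, merged: 5:45 am–7:00 am, 8:30 am–11:15 am, 1:45 pm–5:30 pm.
B, merged: 7:30 am–5:15 pm, 6:15 pm–7:00 pm, 7:15 pm–8:45 pm.
A \ B = 5:45 am–7:00 am, 5:15 pm–5:30 pm.
B \ A = 7:30 am–8:30 am, 11:15 am–1:45 pm, 6:15 pm–7:00 pm, 7:15 pm–8:45 pm.
Union of the two gives the symmetric difference.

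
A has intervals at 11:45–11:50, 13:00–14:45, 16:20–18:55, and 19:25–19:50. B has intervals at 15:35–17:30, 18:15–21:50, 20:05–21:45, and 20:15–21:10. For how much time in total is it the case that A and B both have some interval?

2 h 15 min

Merge the second list: 15:35–17:30, 18:15–21:50.
A ∩ B = 16:20–17:30, 18:15–18:55, 19:25–19:50.
Total: 1 h 10 min + 40 min + 25 min = 2 h 15 min.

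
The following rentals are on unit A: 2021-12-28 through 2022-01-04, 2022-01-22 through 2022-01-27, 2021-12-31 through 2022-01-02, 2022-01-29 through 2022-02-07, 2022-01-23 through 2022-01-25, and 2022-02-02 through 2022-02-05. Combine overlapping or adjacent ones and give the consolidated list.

2021-12-28 through 2022-01-04, 2022-01-22 through 2022-01-27, 2022-01-29 through 2022-02-07

Sort by start: 2021-12-28 through 2022-01-04, 2021-12-31 through 2022-01-02, 2022-01-22 through 2022-01-27, 2022-01-23 through 2022-01-25, 2022-01-29 through 2022-02-07, 2022-02-02 through 2022-02-05.
2021-12-31 through 2022-01-02 overlaps/touches 2021-12-28 through 2022-01-04 → extend to 2021-12-28 through 2022-01-04.
2022-01-22 through 2022-01-27 is disjoint → start new block.
2022-01-23 through 2022-01-25 overlaps/touches 2022-01-22 through 2022-01-27 → extend to 2022-01-22 through 2022-01-27.
2022-01-29 through 2022-02-07 is disjoint → start new block.
2022-02-02 through 2022-02-05 overlaps/touches 2022-01-29 through 2022-02-07 → extend to 2022-01-29 through 2022-02-07.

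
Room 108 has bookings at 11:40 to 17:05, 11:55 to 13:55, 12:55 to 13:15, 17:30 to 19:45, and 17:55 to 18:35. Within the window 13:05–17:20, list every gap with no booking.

The merged coverage is 11:40–17:05, 17:30–19:45.
Uncovered inside 13:05–17:20: 17:05–17:20.

17:05–17:20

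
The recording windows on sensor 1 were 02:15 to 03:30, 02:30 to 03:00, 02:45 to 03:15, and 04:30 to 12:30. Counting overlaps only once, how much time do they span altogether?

9 h 15 min

Merged: 02:15–03:30, 04:30–12:30.
Lengths: 1 h 15 min + 8 h = 9 h 15 min.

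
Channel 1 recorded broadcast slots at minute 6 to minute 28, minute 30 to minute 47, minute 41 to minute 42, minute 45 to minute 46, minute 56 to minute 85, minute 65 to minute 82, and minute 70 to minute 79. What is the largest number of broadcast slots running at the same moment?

3

Sweep endpoints in order; track running count of active intervals.
Peak of 3 reached at minute 70.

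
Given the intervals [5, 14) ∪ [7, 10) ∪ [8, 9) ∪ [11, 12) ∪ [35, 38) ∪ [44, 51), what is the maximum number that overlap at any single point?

Walk the sorted start/end points keeping a running depth.
The depth first hits 3 at 8.

3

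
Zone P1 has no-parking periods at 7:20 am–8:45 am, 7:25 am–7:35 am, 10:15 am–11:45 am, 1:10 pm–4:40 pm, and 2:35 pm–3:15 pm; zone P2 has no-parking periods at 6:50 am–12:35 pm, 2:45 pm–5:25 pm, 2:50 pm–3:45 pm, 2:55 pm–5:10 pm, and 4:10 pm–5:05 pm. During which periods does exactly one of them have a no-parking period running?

6:50 am-7:20 am, 8:45 am-10:15 am, 11:45 am-12:35 pm, 1:10 pm-2:45 pm, 4:40 pm-5:25 pm

A, merged: 7:20 am-8:45 am, 10:15 am-11:45 am, 1:10 pm-4:40 pm.
B, merged: 6:50 am-12:35 pm, 2:45 pm-5:25 pm.
Only in the first: 1:10 pm-2:45 pm.
Only in the second: 6:50 am-7:20 am, 8:45 am-10:15 am, 11:45 am-12:35 pm, 4:40 pm-5:25 pm.
Together these are the periods covered by exactly one.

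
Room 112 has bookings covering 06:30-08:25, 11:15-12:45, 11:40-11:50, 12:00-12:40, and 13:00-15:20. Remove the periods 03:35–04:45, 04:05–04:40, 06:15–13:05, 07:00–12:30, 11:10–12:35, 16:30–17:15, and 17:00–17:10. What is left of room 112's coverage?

A, merged: 06:30-08:25, 11:15-12:45, 13:00-15:20.
B, merged: 03:35-04:45, 06:15-13:05, 16:30-17:15.
06:30-08:25: fully covered by B → removed.
11:15-12:45: fully covered by B → removed.
13:00-15:20 minus B → 13:05-15:20.

13:05-15:20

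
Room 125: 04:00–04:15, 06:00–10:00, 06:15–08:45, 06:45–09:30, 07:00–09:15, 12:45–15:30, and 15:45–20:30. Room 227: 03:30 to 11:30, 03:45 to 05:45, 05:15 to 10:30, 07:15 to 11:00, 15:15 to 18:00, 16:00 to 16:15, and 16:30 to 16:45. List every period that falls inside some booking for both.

A, merged: 04:00–04:15, 06:00–10:00, 12:45–15:30, 15:45–20:30.
B, merged: 03:30–11:30, 15:15–18:00.
04:00–04:15 overlaps B on 04:00–04:15.
06:00–10:00 overlaps B on 06:00–10:00.
12:45–15:30 overlaps B on 15:15–15:30.
15:45–20:30 overlaps B on 15:45–18:00.

04:00–04:15, 06:00–10:00, 15:15–15:30, 15:45–18:00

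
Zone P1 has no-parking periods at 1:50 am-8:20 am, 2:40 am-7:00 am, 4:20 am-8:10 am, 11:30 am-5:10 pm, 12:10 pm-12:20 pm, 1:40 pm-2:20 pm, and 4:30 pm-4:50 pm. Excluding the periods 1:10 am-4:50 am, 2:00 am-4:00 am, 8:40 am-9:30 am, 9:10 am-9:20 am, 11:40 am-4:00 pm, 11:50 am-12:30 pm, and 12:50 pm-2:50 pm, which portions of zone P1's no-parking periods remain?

First set merges to 1:50 am-8:20 am, 11:30 am-5:10 pm.
Second set merges to 1:10 am-4:50 am, 8:40 am-9:30 am, 11:40 am-4:00 pm.
1:50 am-8:20 am \ B = 4:50 am-8:20 am.
11:30 am-5:10 pm \ B = 11:30 am-11:40 am, 4:00 pm-5:10 pm.

4:50 am-8:20 am, 11:30 am-11:40 am, 4:00 pm-5:10 pm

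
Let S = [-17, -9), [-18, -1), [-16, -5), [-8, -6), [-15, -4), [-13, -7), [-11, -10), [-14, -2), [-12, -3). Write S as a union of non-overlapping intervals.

[-18, -1)

Sort by start: [-18, -1), [-17, -9), [-16, -5), [-15, -4), [-14, -2), [-13, -7), [-12, -3), [-11, -10), [-8, -6).
[-17, -9) overlaps/touches [-18, -1) → extend to [-18, -1).
[-16, -5) overlaps/touches [-18, -1) → extend to [-18, -1).
[-15, -4) overlaps/touches [-18, -1) → extend to [-18, -1).
[-14, -2) overlaps/touches [-18, -1) → extend to [-18, -1).
[-13, -7) overlaps/touches [-18, -1) → extend to [-18, -1).
[-12, -3) overlaps/touches [-18, -1) → extend to [-18, -1).
[-11, -10) overlaps/touches [-18, -1) → extend to [-18, -1).
[-8, -6) overlaps/touches [-18, -1) → extend to [-18, -1).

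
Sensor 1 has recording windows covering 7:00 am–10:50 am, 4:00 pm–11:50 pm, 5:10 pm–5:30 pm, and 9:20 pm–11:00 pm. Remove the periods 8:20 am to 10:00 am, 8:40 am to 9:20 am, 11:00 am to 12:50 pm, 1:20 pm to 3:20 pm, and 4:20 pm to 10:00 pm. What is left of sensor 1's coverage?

Merge the first list: 7:00 am–10:50 am, 4:00 pm–11:50 pm.
Merge the second list: 8:20 am–10:00 am, 11:00 am–12:50 pm, 1:20 pm–3:20 pm, 4:20 pm–10:00 pm.
7:00 am–10:50 am \ B = 7:00 am–8:20 am, 10:00 am–10:50 am.
4:00 pm–11:50 pm \ B = 4:00 pm–4:20 pm, 10:00 pm–11:50 pm.

7:00 am–8:20 am, 10:00 am–10:50 am, 4:00 pm–4:20 pm, 10:00 pm–11:50 pm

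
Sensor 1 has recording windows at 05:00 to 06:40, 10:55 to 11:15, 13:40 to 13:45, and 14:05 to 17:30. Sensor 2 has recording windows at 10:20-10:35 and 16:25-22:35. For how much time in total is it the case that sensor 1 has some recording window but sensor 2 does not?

A \ B = 05:00–06:40, 10:55–11:15, 13:40–13:45, 14:05–16:25.
Total: 1 h 40 min + 20 min + 5 min + 2 h 20 min = 4 h 25 min.

4 h 25 min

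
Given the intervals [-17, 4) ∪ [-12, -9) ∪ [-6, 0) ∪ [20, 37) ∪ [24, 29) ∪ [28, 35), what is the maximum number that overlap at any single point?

At 28, 3 of the intervals are simultaneously active.
No point has more.

3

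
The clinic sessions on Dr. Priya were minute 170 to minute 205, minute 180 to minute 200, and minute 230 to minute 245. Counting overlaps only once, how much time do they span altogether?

Merged: minute 170 to minute 205, minute 230 to minute 245.
Lengths: 35 minutes + 15 minutes = 50 minutes.

50 minutes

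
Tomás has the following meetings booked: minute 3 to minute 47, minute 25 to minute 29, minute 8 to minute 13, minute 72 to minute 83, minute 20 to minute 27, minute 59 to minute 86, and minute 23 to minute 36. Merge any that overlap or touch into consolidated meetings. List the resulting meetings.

Sort by start: minute 3 to minute 47, minute 8 to minute 13, minute 20 to minute 27, minute 23 to minute 36, minute 25 to minute 29, minute 59 to minute 86, minute 72 to minute 83.
minute 8 to minute 13 overlaps/touches minute 3 to minute 47 → extend to minute 3 to minute 47.
minute 20 to minute 27 overlaps/touches minute 3 to minute 47 → extend to minute 3 to minute 47.
minute 23 to minute 36 overlaps/touches minute 3 to minute 47 → extend to minute 3 to minute 47.
minute 25 to minute 29 overlaps/touches minute 3 to minute 47 → extend to minute 3 to minute 47.
minute 59 to minute 86 is disjoint → start new block.
minute 72 to minute 83 overlaps/touches minute 59 to minute 86 → extend to minute 59 to minute 86.

minute 3 to minute 47, minute 59 to minute 86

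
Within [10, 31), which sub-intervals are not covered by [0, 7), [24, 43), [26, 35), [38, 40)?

[10, 24)

The merged coverage is [0, 7), [24, 43).
Gaps within [10, 31): [10, 24).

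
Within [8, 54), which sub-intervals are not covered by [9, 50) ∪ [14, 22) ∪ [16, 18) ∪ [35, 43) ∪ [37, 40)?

[8, 9) ∪ [50, 54)

Covered (merged): [9, 50).
Uncovered inside [8, 54): [8, 9), [50, 54).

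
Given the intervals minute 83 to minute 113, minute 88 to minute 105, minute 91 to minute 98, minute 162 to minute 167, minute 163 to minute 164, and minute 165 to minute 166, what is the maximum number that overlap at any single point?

Walk the sorted start/end points keeping a running depth.
The depth first hits 3 at minute 91.

3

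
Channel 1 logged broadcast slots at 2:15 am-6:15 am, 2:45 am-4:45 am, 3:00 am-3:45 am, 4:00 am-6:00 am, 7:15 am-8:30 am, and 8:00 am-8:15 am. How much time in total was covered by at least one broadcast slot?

5 h 15 min

Merged: 2:15 am-6:15 am, 7:15 am-8:30 am.
Lengths: 4 h + 1 h 15 min = 5 h 15 min.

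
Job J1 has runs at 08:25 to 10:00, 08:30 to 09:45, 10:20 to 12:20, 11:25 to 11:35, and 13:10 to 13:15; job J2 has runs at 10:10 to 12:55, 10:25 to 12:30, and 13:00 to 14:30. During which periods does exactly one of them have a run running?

08:25–10:00, 10:10–10:20, 12:20–12:55, 13:00–13:10, 13:15–14:30

A, merged: 08:25–10:00, 10:20–12:20, 13:10–13:15.
B, merged: 10:10–12:55, 13:00–14:30.
Only in the first: 08:25–10:00.
Only in the second: 10:10–10:20, 12:20–12:55, 13:00–13:10, 13:15–14:30.
Together these are the periods covered by exactly one.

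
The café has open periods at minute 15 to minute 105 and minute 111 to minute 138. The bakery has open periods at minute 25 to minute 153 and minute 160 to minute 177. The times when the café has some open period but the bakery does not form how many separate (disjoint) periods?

A \ B = minute 15 to minute 25.
That is 1 disjoint piece.

1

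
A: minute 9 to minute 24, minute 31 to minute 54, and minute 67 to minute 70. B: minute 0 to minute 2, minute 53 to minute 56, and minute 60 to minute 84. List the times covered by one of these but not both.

minute 0 to minute 2, minute 9 to minute 24, minute 31 to minute 53, minute 54 to minute 56, minute 60 to minute 67, minute 70 to minute 84

A but not B: minute 9 to minute 24, minute 31 to minute 53.
B but not A: minute 0 to minute 2, minute 54 to minute 56, minute 60 to minute 67, minute 70 to minute 84.
Combining gives A △ B.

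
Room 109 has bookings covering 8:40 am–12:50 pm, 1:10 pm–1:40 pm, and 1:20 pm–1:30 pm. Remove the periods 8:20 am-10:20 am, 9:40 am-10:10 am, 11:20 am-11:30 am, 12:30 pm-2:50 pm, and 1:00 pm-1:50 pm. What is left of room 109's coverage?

First set merges to 8:40 am–12:50 pm, 1:10 pm–1:40 pm.
Second set merges to 8:20 am–10:20 am, 11:20 am–11:30 am, 12:30 pm–2:50 pm.
8:40 am–12:50 pm \ B = 10:20 am–11:20 am, 11:30 am–12:30 pm.
1:10 pm–1:40 pm: entirely removed.

10:20 am–11:20 am, 11:30 am–12:30 pm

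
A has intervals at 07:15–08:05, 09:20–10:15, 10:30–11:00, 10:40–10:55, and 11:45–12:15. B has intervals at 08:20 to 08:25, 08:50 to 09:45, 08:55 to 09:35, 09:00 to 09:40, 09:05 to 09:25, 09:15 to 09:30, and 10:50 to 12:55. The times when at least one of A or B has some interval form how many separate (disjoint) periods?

A, merged: 07:15–08:05, 09:20–10:15, 10:30–11:00, 11:45–12:15.
B, merged: 08:20–08:25, 08:50–09:45, 10:50–12:55.
A ∪ B = 07:15–08:05, 08:20–08:25, 08:50–10:15, 10:30–12:55.
That is 4 disjoint pieces.

4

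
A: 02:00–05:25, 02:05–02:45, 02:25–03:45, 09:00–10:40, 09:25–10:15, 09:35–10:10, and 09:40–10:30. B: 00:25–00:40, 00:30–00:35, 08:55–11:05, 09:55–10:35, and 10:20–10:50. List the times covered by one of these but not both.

Merge the first list: 02:00–05:25, 09:00–10:40.
Merge the second list: 00:25–00:40, 08:55–11:05.
A \ B = 02:00–05:25.
B \ A = 00:25–00:40, 08:55–09:00, 10:40–11:05.
Union of the two gives the symmetric difference.

00:25–00:40, 02:00–05:25, 08:55–09:00, 10:40–11:05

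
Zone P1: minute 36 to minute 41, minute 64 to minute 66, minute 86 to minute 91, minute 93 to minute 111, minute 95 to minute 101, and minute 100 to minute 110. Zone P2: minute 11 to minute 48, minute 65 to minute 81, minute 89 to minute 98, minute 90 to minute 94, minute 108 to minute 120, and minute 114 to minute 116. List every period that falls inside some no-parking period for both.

Merge the first list: minute 36 to minute 41, minute 64 to minute 66, minute 86 to minute 91, minute 93 to minute 111.
Merge the second list: minute 11 to minute 48, minute 65 to minute 81, minute 89 to minute 98, minute 108 to minute 120.
minute 36 to minute 41 ∩ B → minute 36 to minute 41.
minute 64 to minute 66 ∩ B → minute 65 to minute 66.
minute 86 to minute 91 ∩ B → minute 89 to minute 91.
minute 93 to minute 111 ∩ B → minute 93 to minute 98, minute 108 to minute 111.

minute 36 to minute 41, minute 65 to minute 66, minute 89 to minute 91, minute 93 to minute 98, minute 108 to minute 111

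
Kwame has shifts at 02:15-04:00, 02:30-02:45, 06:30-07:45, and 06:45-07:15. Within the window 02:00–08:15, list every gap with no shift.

02:00–02:15, 04:00–06:30, 07:45–08:15

Covered (merged): 02:15–04:00, 06:30–07:45.
Gaps within 02:00–08:15: 02:00–02:15, 04:00–06:30, 07:45–08:15.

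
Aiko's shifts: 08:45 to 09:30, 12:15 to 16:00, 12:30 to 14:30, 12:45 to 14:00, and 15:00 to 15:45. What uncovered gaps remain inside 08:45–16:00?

09:30-12:15

After merging, the occupied span is 08:45-09:30, 12:15-16:00.
Gaps within 08:45-16:00: 09:30-12:15.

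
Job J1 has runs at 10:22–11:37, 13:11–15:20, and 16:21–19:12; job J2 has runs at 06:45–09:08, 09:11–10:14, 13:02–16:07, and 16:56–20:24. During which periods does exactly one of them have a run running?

06:45-09:08, 09:11-10:14, 10:22-11:37, 13:02-13:11, 15:20-16:07, 16:21-16:56, 19:12-20:24

Only in the first: 10:22-11:37, 16:21-16:56.
Only in the second: 06:45-09:08, 09:11-10:14, 13:02-13:11, 15:20-16:07, 19:12-20:24.
Together these are the periods covered by exactly one.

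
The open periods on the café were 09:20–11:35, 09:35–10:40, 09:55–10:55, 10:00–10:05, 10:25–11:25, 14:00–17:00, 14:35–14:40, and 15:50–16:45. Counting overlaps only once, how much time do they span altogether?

Merged: 09:20–11:35, 14:00–17:00.
Lengths: 2 h 15 min + 3 h = 5 h 15 min.

5 h 15 min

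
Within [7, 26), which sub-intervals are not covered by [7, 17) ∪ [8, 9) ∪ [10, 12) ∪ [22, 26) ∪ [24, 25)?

After merging, the occupied span is [7, 17), [22, 26).
Gaps within [7, 26): [17, 22).

[17, 22)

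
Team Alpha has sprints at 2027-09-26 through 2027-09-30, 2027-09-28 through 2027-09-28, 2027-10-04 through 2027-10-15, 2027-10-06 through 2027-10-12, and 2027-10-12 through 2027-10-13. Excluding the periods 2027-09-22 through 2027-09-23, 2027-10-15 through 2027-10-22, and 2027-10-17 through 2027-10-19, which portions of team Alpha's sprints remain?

2027-09-26 through 2027-09-30, 2027-10-04 through 2027-10-14

Merge the first list: 2027-09-26 through 2027-09-30, 2027-10-04 through 2027-10-15.
Merge the second list: 2027-09-22 through 2027-09-23, 2027-10-15 through 2027-10-22.
2027-09-26 through 2027-09-30 is untouched.
2027-10-04 through 2027-10-15 with B removed leaves 2027-10-04 through 2027-10-14.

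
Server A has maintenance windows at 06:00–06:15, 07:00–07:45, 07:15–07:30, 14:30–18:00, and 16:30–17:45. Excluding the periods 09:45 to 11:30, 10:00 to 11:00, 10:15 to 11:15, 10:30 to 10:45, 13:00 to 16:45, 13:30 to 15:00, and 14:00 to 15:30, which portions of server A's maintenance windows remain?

Merge the first list: 06:00–06:15, 07:00–07:45, 14:30–18:00.
Merge the second list: 09:45–11:30, 13:00–16:45.
06:00–06:15: no B overlap → unchanged.
07:00–07:45: no B overlap → unchanged.
14:30–18:00 minus B → 16:45–18:00.

06:00–06:15, 07:00–07:45, 16:45–18:00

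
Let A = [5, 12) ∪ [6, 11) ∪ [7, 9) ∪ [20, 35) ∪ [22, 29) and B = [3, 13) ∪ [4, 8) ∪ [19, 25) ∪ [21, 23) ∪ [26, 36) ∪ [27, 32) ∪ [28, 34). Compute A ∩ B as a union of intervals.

First set merges to [5, 12), [20, 35).
Second set merges to [3, 13), [19, 25), [26, 36).
[5, 12) ∩ B → [5, 12).
[20, 35) ∩ B → [20, 25), [26, 35).

[5, 12) ∪ [20, 25) ∪ [26, 35)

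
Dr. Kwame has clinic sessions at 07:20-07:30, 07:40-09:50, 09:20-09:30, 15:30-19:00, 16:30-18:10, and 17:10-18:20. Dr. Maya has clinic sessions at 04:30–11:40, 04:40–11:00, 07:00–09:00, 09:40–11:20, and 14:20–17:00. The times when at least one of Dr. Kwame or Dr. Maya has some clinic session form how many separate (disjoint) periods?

2

Merge the first list: 07:20–07:30, 07:40–09:50, 15:30–19:00.
Merge the second list: 04:30–11:40, 14:20–17:00.
A ∪ B = 04:30–11:40, 14:20–19:00.
That is 2 disjoint pieces.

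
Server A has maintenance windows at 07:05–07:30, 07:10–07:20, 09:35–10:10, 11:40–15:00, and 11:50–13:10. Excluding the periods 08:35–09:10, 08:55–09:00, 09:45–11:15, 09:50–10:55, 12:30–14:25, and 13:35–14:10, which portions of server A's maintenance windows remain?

Merge the first list: 07:05-07:30, 09:35-10:10, 11:40-15:00.
Merge the second list: 08:35-09:10, 09:45-11:15, 12:30-14:25.
07:05-07:30: nothing removed.
09:35-10:10 \ B = 09:35-09:45.
11:40-15:00 \ B = 11:40-12:30, 14:25-15:00.

07:05-07:30, 09:35-09:45, 11:40-12:30, 14:25-15:00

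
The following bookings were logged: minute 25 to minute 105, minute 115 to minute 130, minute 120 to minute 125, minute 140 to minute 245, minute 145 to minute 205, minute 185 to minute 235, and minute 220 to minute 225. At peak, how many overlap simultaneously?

At minute 185, 3 of the intervals are simultaneously active.
No point has more.

3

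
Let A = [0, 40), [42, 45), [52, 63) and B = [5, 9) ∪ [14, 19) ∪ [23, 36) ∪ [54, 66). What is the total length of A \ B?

23

A \ B = [0, 5), [9, 14), [19, 23), [36, 40), [42, 45), [52, 54).
Total: 5 + 5 + 4 + 4 + 3 + 2 = 23.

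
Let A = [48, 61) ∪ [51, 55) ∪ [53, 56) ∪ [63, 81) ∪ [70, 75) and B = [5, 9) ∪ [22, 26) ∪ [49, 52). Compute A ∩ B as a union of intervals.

[49, 52)

Merge the first list: [48, 61), [63, 81).
[48, 61) meets the second set on [49, 52).
[63, 81): no overlap with the second set.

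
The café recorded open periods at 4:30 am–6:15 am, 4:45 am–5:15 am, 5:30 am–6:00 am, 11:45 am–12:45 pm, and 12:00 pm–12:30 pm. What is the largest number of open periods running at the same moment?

2

At 4:45 am, 2 of the intervals are simultaneously active.
No point has more.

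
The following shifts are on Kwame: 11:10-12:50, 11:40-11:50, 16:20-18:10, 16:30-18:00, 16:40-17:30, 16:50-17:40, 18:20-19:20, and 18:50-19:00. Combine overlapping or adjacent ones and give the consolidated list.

11:40–11:50 overlaps/touches 11:10–12:50 → extend to 11:10–12:50.
16:20–18:10 is disjoint → start new block.
16:30–18:00 overlaps/touches 16:20–18:10 → extend to 16:20–18:10.
16:40–17:30 overlaps/touches 16:20–18:10 → extend to 16:20–18:10.
16:50–17:40 overlaps/touches 16:20–18:10 → extend to 16:20–18:10.
18:20–19:20 is disjoint → start new block.
18:50–19:00 overlaps/touches 18:20–19:20 → extend to 18:20–19:20.

11:10–12:50, 16:20–18:10, 18:20–19:20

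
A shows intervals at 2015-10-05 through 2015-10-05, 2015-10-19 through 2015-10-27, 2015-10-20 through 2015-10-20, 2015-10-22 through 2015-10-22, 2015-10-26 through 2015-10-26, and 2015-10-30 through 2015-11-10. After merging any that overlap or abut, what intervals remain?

2015-10-05 through 2015-10-05, 2015-10-19 through 2015-10-27, 2015-10-30 through 2015-11-10

2015-10-19 through 2015-10-27 is disjoint → start new block.
2015-10-20 through 2015-10-20 overlaps/touches 2015-10-19 through 2015-10-27 → extend to 2015-10-19 through 2015-10-27.
2015-10-22 through 2015-10-22 overlaps/touches 2015-10-19 through 2015-10-27 → extend to 2015-10-19 through 2015-10-27.
2015-10-26 through 2015-10-26 overlaps/touches 2015-10-19 through 2015-10-27 → extend to 2015-10-19 through 2015-10-27.
2015-10-30 through 2015-11-10 is disjoint → start new block.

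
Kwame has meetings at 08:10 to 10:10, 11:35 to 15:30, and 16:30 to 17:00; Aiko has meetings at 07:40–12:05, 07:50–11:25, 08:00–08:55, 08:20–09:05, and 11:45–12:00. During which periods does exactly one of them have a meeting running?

Second set merges to 07:40–12:05.
A \ B = 12:05–15:30, 16:30–17:00.
B \ A = 07:40–08:10, 10:10–11:35.
Union of the two gives the symmetric difference.

07:40–08:10, 10:10–11:35, 12:05–15:30, 16:30–17:00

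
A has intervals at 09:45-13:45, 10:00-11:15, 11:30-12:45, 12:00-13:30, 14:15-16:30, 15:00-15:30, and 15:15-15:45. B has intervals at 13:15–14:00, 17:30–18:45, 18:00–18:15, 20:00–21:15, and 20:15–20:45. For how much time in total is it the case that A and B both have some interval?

A, merged: 09:45–13:45, 14:15–16:30.
B, merged: 13:15–14:00, 17:30–18:45, 20:00–21:15.
A ∩ B = 13:15–13:45.
Total: 30 min.

30 min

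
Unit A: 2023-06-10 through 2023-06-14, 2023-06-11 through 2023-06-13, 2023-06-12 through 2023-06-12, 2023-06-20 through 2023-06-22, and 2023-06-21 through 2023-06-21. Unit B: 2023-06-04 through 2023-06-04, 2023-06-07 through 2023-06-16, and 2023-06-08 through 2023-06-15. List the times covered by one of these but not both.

First set merges to 2023-06-10 through 2023-06-14, 2023-06-20 through 2023-06-22.
Second set merges to 2023-06-04 through 2023-06-04, 2023-06-07 through 2023-06-16.
Only in the first: 2023-06-20 through 2023-06-22.
Only in the second: 2023-06-04 through 2023-06-04, 2023-06-07 through 2023-06-09, 2023-06-15 through 2023-06-16.
Together these are the periods covered by exactly one.

2023-06-04 through 2023-06-04, 2023-06-07 through 2023-06-09, 2023-06-15 through 2023-06-16, 2023-06-20 through 2023-06-22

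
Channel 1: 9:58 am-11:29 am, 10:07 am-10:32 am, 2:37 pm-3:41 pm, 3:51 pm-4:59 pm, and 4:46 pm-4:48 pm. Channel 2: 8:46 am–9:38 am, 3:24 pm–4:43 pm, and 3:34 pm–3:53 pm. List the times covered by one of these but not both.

8:46 am–9:38 am, 9:58 am–11:29 am, 2:37 pm–3:24 pm, 3:41 pm–3:51 pm, 4:43 pm–4:59 pm

A, merged: 9:58 am–11:29 am, 2:37 pm–3:41 pm, 3:51 pm–4:59 pm.
B, merged: 8:46 am–9:38 am, 3:24 pm–4:43 pm.
A but not B: 9:58 am–11:29 am, 2:37 pm–3:24 pm, 4:43 pm–4:59 pm.
B but not A: 8:46 am–9:38 am, 3:41 pm–3:51 pm.
Combining gives A △ B.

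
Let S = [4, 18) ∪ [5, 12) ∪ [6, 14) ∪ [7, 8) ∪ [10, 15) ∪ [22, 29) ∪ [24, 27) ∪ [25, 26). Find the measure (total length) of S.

Merged: [4, 18), [22, 29).
Lengths: 14 + 7 = 21.

21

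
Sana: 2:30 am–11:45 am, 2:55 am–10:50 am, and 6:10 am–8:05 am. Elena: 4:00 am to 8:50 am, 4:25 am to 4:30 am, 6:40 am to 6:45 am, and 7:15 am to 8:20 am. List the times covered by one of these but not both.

2:30 am–4:00 am, 8:50 am–11:45 am

A, merged: 2:30 am–11:45 am.
B, merged: 4:00 am–8:50 am.
A but not B: 2:30 am–4:00 am, 8:50 am–11:45 am.
B but not A: none.
Combining gives A △ B.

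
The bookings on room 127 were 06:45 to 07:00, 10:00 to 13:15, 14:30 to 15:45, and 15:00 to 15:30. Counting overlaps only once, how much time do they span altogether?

Merged: 06:45–07:00, 10:00–13:15, 14:30–15:45.
Lengths: 15 min + 3 h 15 min + 1 h 15 min = 4 h 45 min.

4 h 45 min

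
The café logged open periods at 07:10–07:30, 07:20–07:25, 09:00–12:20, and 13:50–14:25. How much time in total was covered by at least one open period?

Merged: 07:10–07:30, 09:00–12:20, 13:50–14:25.
Lengths: 20 min + 3 h 20 min + 35 min = 4 h 15 min.

4 h 15 min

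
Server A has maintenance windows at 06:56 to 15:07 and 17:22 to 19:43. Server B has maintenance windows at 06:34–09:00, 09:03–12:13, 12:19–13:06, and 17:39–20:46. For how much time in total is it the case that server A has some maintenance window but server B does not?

2 h 27 min

A \ B = 09:00–09:03, 12:13–12:19, 13:06–15:07, 17:22–17:39.
Total: 3 min + 6 min + 2 h 1 min + 17 min = 2 h 27 min.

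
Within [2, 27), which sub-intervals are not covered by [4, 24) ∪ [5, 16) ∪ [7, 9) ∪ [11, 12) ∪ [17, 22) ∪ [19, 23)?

[2, 4) ∪ [24, 27)

After merging, the occupied span is [4, 24).
Uncovered inside [2, 27): [2, 4), [24, 27).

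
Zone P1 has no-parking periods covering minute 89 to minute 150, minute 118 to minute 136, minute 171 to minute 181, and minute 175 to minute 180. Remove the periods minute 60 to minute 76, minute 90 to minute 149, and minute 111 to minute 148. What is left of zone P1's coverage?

minute 89 to minute 90, minute 149 to minute 150, minute 171 to minute 181

Merge the first list: minute 89 to minute 150, minute 171 to minute 181.
Merge the second list: minute 60 to minute 76, minute 90 to minute 149.
minute 89 to minute 150 minus B → minute 89 to minute 90, minute 149 to minute 150.
minute 171 to minute 181: no B overlap → unchanged.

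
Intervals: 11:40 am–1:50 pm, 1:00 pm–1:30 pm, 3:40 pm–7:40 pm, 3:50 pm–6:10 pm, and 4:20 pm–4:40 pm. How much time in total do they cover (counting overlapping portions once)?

Merged: 11:40 am–1:50 pm, 3:40 pm–7:40 pm.
Lengths: 2 h 10 min + 4 h = 6 h 10 min.

6 h 10 min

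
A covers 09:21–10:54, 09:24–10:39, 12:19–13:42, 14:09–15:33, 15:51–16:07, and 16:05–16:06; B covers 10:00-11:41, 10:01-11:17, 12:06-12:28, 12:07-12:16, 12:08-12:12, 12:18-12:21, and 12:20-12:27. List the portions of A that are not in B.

Merge the first list: 09:21–10:54, 12:19–13:42, 14:09–15:33, 15:51–16:07.
Merge the second list: 10:00–11:41, 12:06–12:28.
09:21–10:54 \ B = 09:21–10:00.
12:19–13:42 \ B = 12:28–13:42.
14:09–15:33: nothing removed.
15:51–16:07: nothing removed.

09:21–10:00, 12:28–13:42, 14:09–15:33, 15:51–16:07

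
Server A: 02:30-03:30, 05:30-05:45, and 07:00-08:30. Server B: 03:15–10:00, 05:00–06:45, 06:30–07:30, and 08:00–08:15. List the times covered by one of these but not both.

B, merged: 03:15–10:00.
A \ B = 02:30–03:15.
B \ A = 03:30–05:30, 05:45–07:00, 08:30–10:00.
Union of the two gives the symmetric difference.

02:30–03:15, 03:30–05:30, 05:45–07:00, 08:30–10:00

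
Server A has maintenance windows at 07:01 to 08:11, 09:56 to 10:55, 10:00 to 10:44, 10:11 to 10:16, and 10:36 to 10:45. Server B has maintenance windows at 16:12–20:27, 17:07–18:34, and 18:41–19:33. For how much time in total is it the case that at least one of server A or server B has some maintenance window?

First set merges to 07:01–08:11, 09:56–10:55.
Second set merges to 16:12–20:27.
A ∪ B = 07:01–08:11, 09:56–10:55, 16:12–20:27.
Total: 1 h 10 min + 59 min + 4 h 15 min = 6 h 24 min.

6 h 24 min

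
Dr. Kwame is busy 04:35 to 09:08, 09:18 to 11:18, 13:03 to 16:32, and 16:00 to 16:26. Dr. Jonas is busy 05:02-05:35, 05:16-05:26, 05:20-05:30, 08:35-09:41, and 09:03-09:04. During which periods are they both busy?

05:02–05:35, 08:35–09:08, 09:18–09:41

Merge the first list: 04:35–09:08, 09:18–11:18, 13:03–16:32.
Merge the second list: 05:02–05:35, 08:35–09:41.
04:35–09:08 ∩ B → 05:02–05:35, 08:35–09:08.
09:18–11:18 ∩ B → 09:18–09:41.
13:03–16:32 meets no B interval.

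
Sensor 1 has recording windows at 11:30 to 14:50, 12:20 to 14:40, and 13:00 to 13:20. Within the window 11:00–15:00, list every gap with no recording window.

11:00-11:30, 14:50-15:00

The merged coverage is 11:30-14:50.
Uncovered inside 11:00-15:00: 11:00-11:30, 14:50-15:00.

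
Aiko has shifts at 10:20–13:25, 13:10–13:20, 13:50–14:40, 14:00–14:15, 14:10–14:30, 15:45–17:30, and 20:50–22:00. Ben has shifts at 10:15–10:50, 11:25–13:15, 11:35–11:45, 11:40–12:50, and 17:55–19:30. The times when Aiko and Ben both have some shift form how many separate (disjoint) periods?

2

A, merged: 10:20–13:25, 13:50–14:40, 15:45–17:30, 20:50–22:00.
B, merged: 10:15–10:50, 11:25–13:15, 17:55–19:30.
A ∩ B = 10:20–10:50, 11:25–13:15.
That is 2 disjoint pieces.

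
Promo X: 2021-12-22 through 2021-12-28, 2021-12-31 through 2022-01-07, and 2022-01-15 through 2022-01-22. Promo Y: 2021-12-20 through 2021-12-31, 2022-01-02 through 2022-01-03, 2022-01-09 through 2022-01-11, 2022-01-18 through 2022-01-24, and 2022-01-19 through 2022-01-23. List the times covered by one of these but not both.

Merge the second list: 2021-12-20 through 2021-12-31, 2022-01-02 through 2022-01-03, 2022-01-09 through 2022-01-11, 2022-01-18 through 2022-01-24.
Only in the first: 2022-01-01 through 2022-01-01, 2022-01-04 through 2022-01-07, 2022-01-15 through 2022-01-17.
Only in the second: 2021-12-20 through 2021-12-21, 2021-12-29 through 2021-12-30, 2022-01-09 through 2022-01-11, 2022-01-23 through 2022-01-24.
Together these are the periods covered by exactly one.

2021-12-20 through 2021-12-21, 2021-12-29 through 2021-12-30, 2022-01-01 through 2022-01-01, 2022-01-04 through 2022-01-07, 2022-01-09 through 2022-01-11, 2022-01-15 through 2022-01-17, 2022-01-23 through 2022-01-24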